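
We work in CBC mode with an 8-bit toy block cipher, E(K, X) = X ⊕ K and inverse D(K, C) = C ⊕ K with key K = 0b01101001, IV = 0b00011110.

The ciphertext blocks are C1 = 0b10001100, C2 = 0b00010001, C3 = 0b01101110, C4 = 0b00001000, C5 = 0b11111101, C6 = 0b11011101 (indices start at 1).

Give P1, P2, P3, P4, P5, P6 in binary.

CBC decryption: P_i = D(K, C_i) ⊕ C_{i−1}, with C_{0} = IV.
P1: D(K, 0b10001100) = 0b11100101; 0b11100101 ⊕ 0b00011110 = 0b11111011.
P2: D(K, 0b00010001) = 0b01111000; 0b01111000 ⊕ 0b10001100 = 0b11110100.
P3: D(K, 0b01101110) = 0b00000111; 0b00000111 ⊕ 0b00010001 = 0b00010110.
P4: D(K, 0b00001000) = 0b01100001; 0b01100001 ⊕ 0b01101110 = 0b00001111.
P5: D(K, 0b11111101) = 0b10010100; 0b10010100 ⊕ 0b00001000 = 0b10011100.
P6: D(K, 0b11011101) = 0b10110100; 0b10110100 ⊕ 0b11111101 = 0b01001001.

P1 = 0b11111011, P2 = 0b11110100, P3 = 0b00010110, P4 = 0b00001111, P5 = 0b10011100, P6 = 0b01001001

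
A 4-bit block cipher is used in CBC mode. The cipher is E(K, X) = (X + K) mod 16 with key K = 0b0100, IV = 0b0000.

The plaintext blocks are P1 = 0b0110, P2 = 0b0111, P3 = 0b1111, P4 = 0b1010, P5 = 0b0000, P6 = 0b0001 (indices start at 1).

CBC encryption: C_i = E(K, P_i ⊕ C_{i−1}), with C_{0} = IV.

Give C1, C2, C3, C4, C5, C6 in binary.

C1 = 0b1010, C2 = 0b0001, C3 = 0b0010, C4 = 0b1100, C5 = 0b0000, C6 = 0b0101

C1: P1 ⊕ 0b0000 = 0b0110; E(K, 0b0110) = 0b1010.
C2: P2 ⊕ 0b1010 = 0b1101; E(K, 0b1101) = 0b0001.
C3: P3 ⊕ 0b0001 = 0b1110; E(K, 0b1110) = 0b0010.
C4: P4 ⊕ 0b0010 = 0b1000; E(K, 0b1000) = 0b1100.
C5: P5 ⊕ 0b1100 = 0b1100; E(K, 0b1100) = 0b0000.
C6: P6 ⊕ 0b0000 = 0b0001; E(K, 0b0001) = 0b0101.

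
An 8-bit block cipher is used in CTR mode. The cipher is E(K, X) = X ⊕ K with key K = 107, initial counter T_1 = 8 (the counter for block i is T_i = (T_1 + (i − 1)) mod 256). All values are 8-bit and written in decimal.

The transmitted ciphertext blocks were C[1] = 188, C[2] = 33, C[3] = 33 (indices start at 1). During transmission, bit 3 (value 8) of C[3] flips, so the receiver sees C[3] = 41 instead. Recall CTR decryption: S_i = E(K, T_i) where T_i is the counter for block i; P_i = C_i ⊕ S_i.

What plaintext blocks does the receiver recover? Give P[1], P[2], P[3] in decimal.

P[1] = 223, P[2] = 67, P[3] = 72

Only C[3] changed, to 41. In CTR, a change in C_i flips the same bit in P_i only; the keystream is unaffected. Decrypting the received ciphertext:
P[1]: T = 8, S = E(K, T) = 99; 188 ⊕ 99 = 223.
P[2]: T = 9, S = E(K, T) = 98; 33 ⊕ 98 = 67.
P[3]: T = 10, S = E(K, T) = 97; 41 ⊕ 97 = 72.
Blocks that differ from the original plaintext: P[3].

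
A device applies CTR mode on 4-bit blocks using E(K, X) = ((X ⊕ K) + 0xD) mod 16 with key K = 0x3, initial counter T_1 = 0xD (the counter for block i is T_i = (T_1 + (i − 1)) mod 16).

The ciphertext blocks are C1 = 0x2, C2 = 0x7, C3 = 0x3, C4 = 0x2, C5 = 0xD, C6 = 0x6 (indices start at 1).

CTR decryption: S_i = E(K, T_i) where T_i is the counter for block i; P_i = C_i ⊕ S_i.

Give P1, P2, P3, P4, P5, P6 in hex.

P1: T = 0xD, S = E(K, T) = 0xB; 0x2 ⊕ 0xB = 0x9.
P2: T = 0xE, S = E(K, T) = 0xA; 0x7 ⊕ 0xA = 0xD.
P3: T = 0xF, S = E(K, T) = 0x9; 0x3 ⊕ 0x9 = 0xA.
P4: T = 0x0, S = E(K, T) = 0x0; 0x2 ⊕ 0x0 = 0x2.
P5: T = 0x1, S = E(K, T) = 0xF; 0xD ⊕ 0xF = 0x2.
P6: T = 0x2, S = E(K, T) = 0xE; 0x6 ⊕ 0xE = 0x8.

P1 = 0x9, P2 = 0xD, P3 = 0xA, P4 = 0x2, P5 = 0x2, P6 = 0x8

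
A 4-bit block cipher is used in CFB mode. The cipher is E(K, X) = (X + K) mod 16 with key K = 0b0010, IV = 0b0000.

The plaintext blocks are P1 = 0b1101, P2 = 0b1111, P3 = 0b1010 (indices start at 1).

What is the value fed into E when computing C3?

CFB encryption: C_i = P_i ⊕ E(K, C_{i−1}), with C_{0} = IV.
C1: E(K, 0b0000) = 0b0010; 0b1101 ⊕ 0b0010 = 0b1111.
C2: E(K, 0b1111) = 0b0001; 0b1111 ⊕ 0b0001 = 0b1110.
C3: E(K, 0b1110) = 0b0000; 0b1010 ⊕ 0b0000 = 0b1010.
So the input to E for block 3 is 0b1110.

0b1110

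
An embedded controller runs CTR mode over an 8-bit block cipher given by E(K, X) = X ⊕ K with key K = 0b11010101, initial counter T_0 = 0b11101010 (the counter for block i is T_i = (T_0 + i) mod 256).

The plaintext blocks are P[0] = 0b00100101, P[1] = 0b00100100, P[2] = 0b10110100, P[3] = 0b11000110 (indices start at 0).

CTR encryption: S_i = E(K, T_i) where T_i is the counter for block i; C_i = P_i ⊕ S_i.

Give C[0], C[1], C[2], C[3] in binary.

C[0] = 0b00011010, C[1] = 0b00011010, C[2] = 0b10001101, C[3] = 0b11111110

C[0]: T = 0b11101010, S = E(K, T) = 0b00111111; 0b00100101 ⊕ 0b00111111 = 0b00011010.
C[1]: T = 0b11101011, S = E(K, T) = 0b00111110; 0b00100100 ⊕ 0b00111110 = 0b00011010.
C[2]: T = 0b11101100, S = E(K, T) = 0b00111001; 0b10110100 ⊕ 0b00111001 = 0b10001101.
C[3]: T = 0b11101101, S = E(K, T) = 0b00111000; 0b11000110 ⊕ 0b00111000 = 0b11111110.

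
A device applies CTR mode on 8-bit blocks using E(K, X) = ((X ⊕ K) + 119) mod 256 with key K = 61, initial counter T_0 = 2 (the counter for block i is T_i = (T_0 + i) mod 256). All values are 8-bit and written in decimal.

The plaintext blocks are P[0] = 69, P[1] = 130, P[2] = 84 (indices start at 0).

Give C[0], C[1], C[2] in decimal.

C[0] = 243, C[1] = 55, C[2] = 228

CTR encryption: S_i = E(K, T_i) where T_i is the counter for block i; C_i = P_i ⊕ S_i.
C[0]: T = 2, S = E(K, T) = 182; 69 ⊕ 182 = 243.
C[1]: T = 3, S = E(K, T) = 181; 130 ⊕ 181 = 55.
C[2]: T = 4, S = E(K, T) = 176; 84 ⊕ 176 = 228.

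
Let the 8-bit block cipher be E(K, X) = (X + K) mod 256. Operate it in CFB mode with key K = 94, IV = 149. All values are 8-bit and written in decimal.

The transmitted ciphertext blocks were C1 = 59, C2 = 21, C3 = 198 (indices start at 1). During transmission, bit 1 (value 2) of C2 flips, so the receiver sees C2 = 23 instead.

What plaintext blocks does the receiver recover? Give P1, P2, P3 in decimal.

P1 = 200, P2 = 142, P3 = 179

CFB decryption: P_i = C_i ⊕ E(K, C_{i−1}), with C_{0} = IV.
Only C2 changed, to 23. In CFB, a change in C_i flips the same bit in P_i and garbles P_{i+1}. Decrypting the received ciphertext:
P1: E(K, 149) = 243; 59 ⊕ 243 = 200.
P2: E(K, 59) = 153; 23 ⊕ 153 = 142.
P3: E(K, 23) = 117; 198 ⊕ 117 = 179.
Blocks that differ from the original plaintext: P2, P3.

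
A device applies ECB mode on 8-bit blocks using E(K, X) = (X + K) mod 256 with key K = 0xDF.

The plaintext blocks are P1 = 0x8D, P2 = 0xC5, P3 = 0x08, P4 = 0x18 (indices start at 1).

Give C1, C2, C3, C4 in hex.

ECB encryption: C_i = E(K, P_i).
C1: E(K, 0x8D) = 0x6C.
C2: E(K, 0xC5) = 0xA4.
C3: E(K, 0x08) = 0xE7.
C4: E(K, 0x18) = 0xF7.

C1 = 0x6C, C2 = 0xA4, C3 = 0xE7, C4 = 0xF7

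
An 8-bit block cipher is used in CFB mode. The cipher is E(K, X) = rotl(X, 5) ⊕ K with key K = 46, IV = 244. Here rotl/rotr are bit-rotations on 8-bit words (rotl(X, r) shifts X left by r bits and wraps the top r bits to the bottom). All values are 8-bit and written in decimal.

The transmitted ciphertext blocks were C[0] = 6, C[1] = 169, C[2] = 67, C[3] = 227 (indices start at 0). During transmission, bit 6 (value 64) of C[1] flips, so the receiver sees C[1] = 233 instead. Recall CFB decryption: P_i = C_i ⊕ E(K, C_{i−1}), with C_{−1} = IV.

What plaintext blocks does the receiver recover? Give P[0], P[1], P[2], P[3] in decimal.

P[0] = 182, P[1] = 7, P[2] = 80, P[3] = 165

Only C[1] changed, to 233. In CFB, a change in C_i flips the same bit in P_i and garbles P_{i+1}. Decrypting the received ciphertext:
P[0]: E(K, 244) = 176; 6 ⊕ 176 = 182.
P[1]: E(K, 6) = 238; 233 ⊕ 238 = 7.
P[2]: E(K, 233) = 19; 67 ⊕ 19 = 80.
P[3]: E(K, 67) = 70; 227 ⊕ 70 = 165.
Blocks that differ from the original plaintext: P[1], P[2].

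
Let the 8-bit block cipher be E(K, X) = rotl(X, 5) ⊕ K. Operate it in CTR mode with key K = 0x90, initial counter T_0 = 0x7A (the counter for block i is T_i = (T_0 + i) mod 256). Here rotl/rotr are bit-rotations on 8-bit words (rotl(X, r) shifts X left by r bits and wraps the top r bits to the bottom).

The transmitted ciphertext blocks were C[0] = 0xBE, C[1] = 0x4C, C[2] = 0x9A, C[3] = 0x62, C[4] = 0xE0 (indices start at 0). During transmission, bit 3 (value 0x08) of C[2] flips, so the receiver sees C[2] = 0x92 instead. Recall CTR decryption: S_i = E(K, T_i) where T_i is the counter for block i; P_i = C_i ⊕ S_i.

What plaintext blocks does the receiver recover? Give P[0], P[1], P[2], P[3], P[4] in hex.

P[0] = 0x61, P[1] = 0xB3, P[2] = 0x8D, P[3] = 0x5D, P[4] = 0xBF

Only C[2] changed, to 0x92. In CTR, a change in C_i flips the same bit in P_i only; the keystream is unaffected. Decrypting the received ciphertext:
P[0]: T = 0x7A, S = E(K, T) = 0xDF; 0xBE ⊕ 0xDF = 0x61.
P[1]: T = 0x7B, S = E(K, T) = 0xFF; 0x4C ⊕ 0xFF = 0xB3.
P[2]: T = 0x7C, S = E(K, T) = 0x1F; 0x92 ⊕ 0x1F = 0x8D.
P[3]: T = 0x7D, S = E(K, T) = 0x3F; 0x62 ⊕ 0x3F = 0x5D.
P[4]: T = 0x7E, S = E(K, T) = 0x5F; 0xE0 ⊕ 0x5F = 0xBF.
Blocks that differ from the original plaintext: P[2].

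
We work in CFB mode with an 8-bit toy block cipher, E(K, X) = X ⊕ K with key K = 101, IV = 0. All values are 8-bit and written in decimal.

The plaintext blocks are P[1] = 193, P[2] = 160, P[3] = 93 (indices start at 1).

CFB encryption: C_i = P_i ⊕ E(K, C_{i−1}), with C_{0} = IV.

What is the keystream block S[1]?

101

C[1]: E(K, 0) = 101; 193 ⊕ 101 = 164.
So S[1] = 101.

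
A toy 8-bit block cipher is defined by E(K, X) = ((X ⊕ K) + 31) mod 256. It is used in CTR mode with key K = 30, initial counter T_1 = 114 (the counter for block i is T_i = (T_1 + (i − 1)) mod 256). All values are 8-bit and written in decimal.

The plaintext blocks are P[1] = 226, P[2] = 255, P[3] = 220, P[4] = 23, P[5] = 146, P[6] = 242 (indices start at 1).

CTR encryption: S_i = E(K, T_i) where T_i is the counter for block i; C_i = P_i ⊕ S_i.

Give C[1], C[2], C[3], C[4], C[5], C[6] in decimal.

C[1] = 105, C[2] = 115, C[3] = 85, C[4] = 157, C[5] = 21, C[6] = 122

C[1]: T = 114, S = E(K, T) = 139; 226 ⊕ 139 = 105.
C[2]: T = 115, S = E(K, T) = 140; 255 ⊕ 140 = 115.
C[3]: T = 116, S = E(K, T) = 137; 220 ⊕ 137 = 85.
C[4]: T = 117, S = E(K, T) = 138; 23 ⊕ 138 = 157.
C[5]: T = 118, S = E(K, T) = 135; 146 ⊕ 135 = 21.
C[6]: T = 119, S = E(K, T) = 136; 242 ⊕ 136 = 122.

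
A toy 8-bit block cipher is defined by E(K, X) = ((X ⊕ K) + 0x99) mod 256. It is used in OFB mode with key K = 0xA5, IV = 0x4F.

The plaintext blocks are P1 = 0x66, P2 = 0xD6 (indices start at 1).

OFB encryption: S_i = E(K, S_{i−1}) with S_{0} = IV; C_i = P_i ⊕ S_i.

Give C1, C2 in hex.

C1: S = E(K, 0x4F) = 0x83; 0x66 ⊕ 0x83 = 0xE5.
C2: S = E(K, 0x83) = 0xBF; 0xD6 ⊕ 0xBF = 0x69.

C1 = 0xE5, C2 = 0x69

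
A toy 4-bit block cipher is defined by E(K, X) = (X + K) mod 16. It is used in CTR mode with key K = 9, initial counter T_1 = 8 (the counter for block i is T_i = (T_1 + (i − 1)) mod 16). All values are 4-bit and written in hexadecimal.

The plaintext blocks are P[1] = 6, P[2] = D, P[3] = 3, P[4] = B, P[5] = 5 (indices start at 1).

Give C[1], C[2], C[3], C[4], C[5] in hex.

C[1] = 7, C[2] = F, C[3] = 0, C[4] = F, C[5] = 0

CTR encryption: S_i = E(K, T_i) where T_i is the counter for block i; C_i = P_i ⊕ S_i.
C[1]: T = 8, S = E(K, T) = 1; 6 ⊕ 1 = 7.
C[2]: T = 9, S = E(K, T) = 2; D ⊕ 2 = F.
C[3]: T = A, S = E(K, T) = 3; 3 ⊕ 3 = 0.
C[4]: T = B, S = E(K, T) = 4; B ⊕ 4 = F.
C[5]: T = C, S = E(K, T) = 5; 5 ⊕ 5 = 0.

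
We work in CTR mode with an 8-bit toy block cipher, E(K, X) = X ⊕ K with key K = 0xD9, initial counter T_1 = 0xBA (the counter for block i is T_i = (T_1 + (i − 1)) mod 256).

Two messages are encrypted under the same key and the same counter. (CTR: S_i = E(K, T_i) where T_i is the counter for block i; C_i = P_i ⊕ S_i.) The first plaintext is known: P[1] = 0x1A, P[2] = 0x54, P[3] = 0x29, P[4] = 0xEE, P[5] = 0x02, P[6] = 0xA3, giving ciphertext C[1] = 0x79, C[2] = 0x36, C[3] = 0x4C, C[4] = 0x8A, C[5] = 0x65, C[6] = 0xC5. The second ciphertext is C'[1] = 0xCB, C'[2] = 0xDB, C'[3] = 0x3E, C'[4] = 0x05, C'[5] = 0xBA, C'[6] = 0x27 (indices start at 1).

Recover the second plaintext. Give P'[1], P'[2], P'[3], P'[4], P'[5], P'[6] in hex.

P'[1] = 0xA8, P'[2] = 0xB9, P'[3] = 0x5B, P'[4] = 0x61, P'[5] = 0xDD, P'[6] = 0x41

In CTR with a reused counter, both messages share the same keystream S_i, so C_i ⊕ C'_i = P_i ⊕ P'_i and thus P'_i = P_i ⊕ C_i ⊕ C'_i.
P'[1]: 0x1A ⊕ 0x79 ⊕ 0xCB = 0xA8.
P'[2]: 0x54 ⊕ 0x36 ⊕ 0xDB = 0xB9.
P'[3]: 0x29 ⊕ 0x4C ⊕ 0x3E = 0x5B.
P'[4]: 0xEE ⊕ 0x8A ⊕ 0x05 = 0x61.
P'[5]: 0x02 ⊕ 0x65 ⊕ 0xBA = 0xDD.
P'[6]: 0xA3 ⊕ 0xC5 ⊕ 0x27 = 0x41.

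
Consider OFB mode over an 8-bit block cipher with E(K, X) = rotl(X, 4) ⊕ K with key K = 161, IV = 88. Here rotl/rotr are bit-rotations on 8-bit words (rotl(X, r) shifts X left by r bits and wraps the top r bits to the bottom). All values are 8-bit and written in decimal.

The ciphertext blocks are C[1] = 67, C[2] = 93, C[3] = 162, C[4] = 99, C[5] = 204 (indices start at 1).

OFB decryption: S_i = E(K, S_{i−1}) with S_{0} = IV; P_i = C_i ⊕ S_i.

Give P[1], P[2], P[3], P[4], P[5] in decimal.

P[1]: S = E(K, 88) = 36; 67 ⊕ 36 = 103.
P[2]: S = E(K, 36) = 227; 93 ⊕ 227 = 190.
P[3]: S = E(K, 227) = 159; 162 ⊕ 159 = 61.
P[4]: S = E(K, 159) = 88; 99 ⊕ 88 = 59.
P[5]: S = E(K, 88) = 36; 204 ⊕ 36 = 232.

P[1] = 103, P[2] = 190, P[3] = 61, P[4] = 59, P[5] = 232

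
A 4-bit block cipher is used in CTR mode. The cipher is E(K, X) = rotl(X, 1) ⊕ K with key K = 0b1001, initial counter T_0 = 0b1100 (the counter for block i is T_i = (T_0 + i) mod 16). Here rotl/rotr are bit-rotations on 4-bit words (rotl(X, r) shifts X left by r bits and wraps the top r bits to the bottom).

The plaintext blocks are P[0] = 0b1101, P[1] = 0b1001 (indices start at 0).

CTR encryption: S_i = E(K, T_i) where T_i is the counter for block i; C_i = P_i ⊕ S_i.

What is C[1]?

C[1] = 0b1011

C[0]: T = 0b1100, S = E(K, T) = 0b0000; 0b1101 ⊕ 0b0000 = 0b1101.
C[1]: T = 0b1101, S = E(K, T) = 0b0010; 0b1001 ⊕ 0b0010 = 0b1011.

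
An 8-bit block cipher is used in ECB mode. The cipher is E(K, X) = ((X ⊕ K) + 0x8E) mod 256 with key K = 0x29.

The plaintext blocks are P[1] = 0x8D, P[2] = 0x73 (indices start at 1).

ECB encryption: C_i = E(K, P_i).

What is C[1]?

C[1] = 0x32

C[1]: E(K, 0x8D) = 0x32.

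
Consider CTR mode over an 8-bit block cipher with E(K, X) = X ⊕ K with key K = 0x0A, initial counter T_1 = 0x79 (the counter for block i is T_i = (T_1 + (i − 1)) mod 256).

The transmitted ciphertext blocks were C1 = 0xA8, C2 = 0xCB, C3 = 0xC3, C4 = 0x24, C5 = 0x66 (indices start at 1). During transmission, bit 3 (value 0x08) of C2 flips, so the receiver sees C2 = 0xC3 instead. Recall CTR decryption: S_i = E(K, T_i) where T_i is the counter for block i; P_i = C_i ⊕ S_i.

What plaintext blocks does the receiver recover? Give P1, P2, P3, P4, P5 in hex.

P1 = 0xDB, P2 = 0xB3, P3 = 0xB2, P4 = 0x52, P5 = 0x11

Only C2 changed, to 0xC3. In CTR, a change in C_i flips the same bit in P_i only; the keystream is unaffected. Decrypting the received ciphertext:
P1: T = 0x79, S = E(K, T) = 0x73; 0xA8 ⊕ 0x73 = 0xDB.
P2: T = 0x7A, S = E(K, T) = 0x70; 0xC3 ⊕ 0x70 = 0xB3.
P3: T = 0x7B, S = E(K, T) = 0x71; 0xC3 ⊕ 0x71 = 0xB2.
P4: T = 0x7C, S = E(K, T) = 0x76; 0x24 ⊕ 0x76 = 0x52.
P5: T = 0x7D, S = E(K, T) = 0x77; 0x66 ⊕ 0x77 = 0x11.
Blocks that differ from the original plaintext: P2.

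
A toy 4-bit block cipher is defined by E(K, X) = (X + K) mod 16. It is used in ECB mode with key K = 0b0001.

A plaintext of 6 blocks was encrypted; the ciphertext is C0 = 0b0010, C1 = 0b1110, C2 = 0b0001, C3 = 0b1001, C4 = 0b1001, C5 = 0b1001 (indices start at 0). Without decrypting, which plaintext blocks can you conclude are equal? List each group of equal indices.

P3 = P4 = P5

ECB encrypts each block independently with the same key, so equal ciphertext blocks imply equal plaintext blocks.
C3 = C4 = C5 = 0b1001, so P3 = P4 = P5.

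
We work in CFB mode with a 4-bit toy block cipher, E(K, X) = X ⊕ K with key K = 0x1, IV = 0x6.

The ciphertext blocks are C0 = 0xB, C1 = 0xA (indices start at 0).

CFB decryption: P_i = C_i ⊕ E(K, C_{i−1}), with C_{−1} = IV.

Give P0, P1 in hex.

P0: E(K, 0x6) = 0x7; 0xB ⊕ 0x7 = 0xC.
P1: E(K, 0xB) = 0xA; 0xA ⊕ 0xA = 0x0.

P0 = 0xC, P1 = 0x0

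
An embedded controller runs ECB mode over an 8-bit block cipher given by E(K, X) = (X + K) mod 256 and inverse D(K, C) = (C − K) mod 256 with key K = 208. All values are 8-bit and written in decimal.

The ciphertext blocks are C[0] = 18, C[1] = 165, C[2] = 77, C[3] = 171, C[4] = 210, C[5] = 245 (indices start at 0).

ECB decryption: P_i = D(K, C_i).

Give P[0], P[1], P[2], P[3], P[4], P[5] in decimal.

P[0]: D(K, 18) = 66.
P[1]: D(K, 165) = 213.
P[2]: D(K, 77) = 125.
P[3]: D(K, 171) = 219.
P[4]: D(K, 210) = 2.
P[5]: D(K, 245) = 37.

P[0] = 66, P[1] = 213, P[2] = 125, P[3] = 219, P[4] = 2, P[5] = 37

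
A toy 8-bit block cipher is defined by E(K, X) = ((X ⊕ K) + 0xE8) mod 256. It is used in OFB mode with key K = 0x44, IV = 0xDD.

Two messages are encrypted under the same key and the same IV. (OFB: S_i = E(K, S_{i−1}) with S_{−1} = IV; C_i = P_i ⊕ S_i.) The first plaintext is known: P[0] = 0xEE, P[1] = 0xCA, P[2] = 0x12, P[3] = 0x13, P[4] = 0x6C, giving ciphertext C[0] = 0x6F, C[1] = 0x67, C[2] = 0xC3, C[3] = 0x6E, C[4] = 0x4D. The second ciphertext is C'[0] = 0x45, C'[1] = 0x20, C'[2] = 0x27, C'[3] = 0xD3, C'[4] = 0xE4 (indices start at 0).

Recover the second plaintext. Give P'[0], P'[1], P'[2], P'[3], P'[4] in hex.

In OFB with a reused IV, both messages share the same keystream S_i, so C_i ⊕ C'_i = P_i ⊕ P'_i and thus P'_i = P_i ⊕ C_i ⊕ C'_i.
P'[0]: 0xEE ⊕ 0x6F ⊕ 0x45 = 0xC4.
P'[1]: 0xCA ⊕ 0x67 ⊕ 0x20 = 0x8D.
P'[2]: 0x12 ⊕ 0xC3 ⊕ 0x27 = 0xF6.
P'[3]: 0x13 ⊕ 0x6E ⊕ 0xD3 = 0xAE.
P'[4]: 0x6C ⊕ 0x4D ⊕ 0xE4 = 0xC5.

P'[0] = 0xC4, P'[1] = 0x8D, P'[2] = 0xF6, P'[3] = 0xAE, P'[4] = 0xC5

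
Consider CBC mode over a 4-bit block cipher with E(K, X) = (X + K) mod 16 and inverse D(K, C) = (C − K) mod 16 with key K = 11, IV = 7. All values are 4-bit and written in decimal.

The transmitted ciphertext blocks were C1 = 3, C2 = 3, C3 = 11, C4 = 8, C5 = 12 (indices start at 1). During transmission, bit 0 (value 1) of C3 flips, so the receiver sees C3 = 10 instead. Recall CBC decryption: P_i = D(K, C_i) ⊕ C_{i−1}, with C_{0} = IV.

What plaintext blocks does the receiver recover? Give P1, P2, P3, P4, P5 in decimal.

P1 = 15, P2 = 11, P3 = 12, P4 = 7, P5 = 9

Only C3 changed, to 10. In CBC, a change in C_i garbles P_i and flips the same bit in P_{i+1}. Decrypting the received ciphertext:
P1: D(K, 3) = 8; 8 ⊕ 7 = 15.
P2: D(K, 3) = 8; 8 ⊕ 3 = 11.
P3: D(K, 10) = 15; 15 ⊕ 3 = 12.
P4: D(K, 8) = 13; 13 ⊕ 10 = 7.
P5: D(K, 12) = 1; 1 ⊕ 8 = 9.
Blocks that differ from the original plaintext: P3, P4.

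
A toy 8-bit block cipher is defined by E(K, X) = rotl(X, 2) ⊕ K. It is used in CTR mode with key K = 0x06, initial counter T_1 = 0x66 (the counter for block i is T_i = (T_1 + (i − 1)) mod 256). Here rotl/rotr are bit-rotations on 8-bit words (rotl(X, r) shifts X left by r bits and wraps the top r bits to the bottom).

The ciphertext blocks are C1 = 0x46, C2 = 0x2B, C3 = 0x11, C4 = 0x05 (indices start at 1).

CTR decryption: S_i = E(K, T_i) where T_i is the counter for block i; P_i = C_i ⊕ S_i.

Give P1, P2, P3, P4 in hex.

P1 = 0xD9, P2 = 0xB0, P3 = 0xB6, P4 = 0xA6

P1: T = 0x66, S = E(K, T) = 0x9F; 0x46 ⊕ 0x9F = 0xD9.
P2: T = 0x67, S = E(K, T) = 0x9B; 0x2B ⊕ 0x9B = 0xB0.
P3: T = 0x68, S = E(K, T) = 0xA7; 0x11 ⊕ 0xA7 = 0xB6.
P4: T = 0x69, S = E(K, T) = 0xA3; 0x05 ⊕ 0xA3 = 0xA6.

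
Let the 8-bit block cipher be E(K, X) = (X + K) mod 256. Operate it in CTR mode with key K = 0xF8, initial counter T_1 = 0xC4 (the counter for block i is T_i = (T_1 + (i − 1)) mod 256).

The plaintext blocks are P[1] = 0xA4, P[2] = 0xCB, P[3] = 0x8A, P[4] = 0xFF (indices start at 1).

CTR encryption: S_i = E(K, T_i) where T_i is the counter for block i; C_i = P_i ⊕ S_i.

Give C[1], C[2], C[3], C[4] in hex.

C[1]: T = 0xC4, S = E(K, T) = 0xBC; 0xA4 ⊕ 0xBC = 0x18.
C[2]: T = 0xC5, S = E(K, T) = 0xBD; 0xCB ⊕ 0xBD = 0x76.
C[3]: T = 0xC6, S = E(K, T) = 0xBE; 0x8A ⊕ 0xBE = 0x34.
C[4]: T = 0xC7, S = E(K, T) = 0xBF; 0xFF ⊕ 0xBF = 0x40.

C[1] = 0x18, C[2] = 0x76, C[3] = 0x34, C[4] = 0x40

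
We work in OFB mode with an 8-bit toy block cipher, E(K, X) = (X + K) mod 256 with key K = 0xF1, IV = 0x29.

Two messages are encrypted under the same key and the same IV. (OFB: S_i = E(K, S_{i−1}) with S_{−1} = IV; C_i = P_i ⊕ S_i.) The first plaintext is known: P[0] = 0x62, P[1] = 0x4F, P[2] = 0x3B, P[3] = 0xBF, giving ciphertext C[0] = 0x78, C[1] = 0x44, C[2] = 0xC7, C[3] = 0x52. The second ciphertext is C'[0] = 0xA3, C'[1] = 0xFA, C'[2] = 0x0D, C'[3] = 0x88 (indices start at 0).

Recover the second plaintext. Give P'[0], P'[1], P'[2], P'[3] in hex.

In OFB with a reused IV, both messages share the same keystream S_i, so C_i ⊕ C'_i = P_i ⊕ P'_i and thus P'_i = P_i ⊕ C_i ⊕ C'_i.
P'[0]: 0x62 ⊕ 0x78 ⊕ 0xA3 = 0xB9.
P'[1]: 0x4F ⊕ 0x44 ⊕ 0xFA = 0xF1.
P'[2]: 0x3B ⊕ 0xC7 ⊕ 0x0D = 0xF1.
P'[3]: 0xBF ⊕ 0x52 ⊕ 0x88 = 0x65.

P'[0] = 0xB9, P'[1] = 0xF1, P'[2] = 0xF1, P'[3] = 0x65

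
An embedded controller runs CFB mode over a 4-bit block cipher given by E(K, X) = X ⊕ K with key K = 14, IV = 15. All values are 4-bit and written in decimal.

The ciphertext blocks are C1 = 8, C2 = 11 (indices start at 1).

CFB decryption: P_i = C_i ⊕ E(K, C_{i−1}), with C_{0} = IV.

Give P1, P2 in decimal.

P1: E(K, 15) = 1; 8 ⊕ 1 = 9.
P2: E(K, 8) = 6; 11 ⊕ 6 = 13.

P1 = 9, P2 = 13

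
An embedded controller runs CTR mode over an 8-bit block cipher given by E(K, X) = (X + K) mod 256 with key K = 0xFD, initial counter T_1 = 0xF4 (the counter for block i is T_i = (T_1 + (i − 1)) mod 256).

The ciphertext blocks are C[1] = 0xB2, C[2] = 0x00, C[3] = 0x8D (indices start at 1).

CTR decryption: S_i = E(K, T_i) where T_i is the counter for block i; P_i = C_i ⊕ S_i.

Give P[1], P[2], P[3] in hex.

P[1]: T = 0xF4, S = E(K, T) = 0xF1; 0xB2 ⊕ 0xF1 = 0x43.
P[2]: T = 0xF5, S = E(K, T) = 0xF2; 0x00 ⊕ 0xF2 = 0xF2.
P[3]: T = 0xF6, S = E(K, T) = 0xF3; 0x8D ⊕ 0xF3 = 0x7E.

P[1] = 0x43, P[2] = 0xF2, P[3] = 0x7E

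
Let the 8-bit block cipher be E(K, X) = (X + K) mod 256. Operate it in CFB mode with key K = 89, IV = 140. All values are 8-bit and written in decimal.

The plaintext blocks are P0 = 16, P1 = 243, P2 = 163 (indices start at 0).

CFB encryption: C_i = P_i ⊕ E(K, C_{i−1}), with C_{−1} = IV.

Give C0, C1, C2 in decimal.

C0: E(K, 140) = 229; 16 ⊕ 229 = 245.
C1: E(K, 245) = 78; 243 ⊕ 78 = 189.
C2: E(K, 189) = 22; 163 ⊕ 22 = 181.

C0 = 245, C1 = 189, C2 = 181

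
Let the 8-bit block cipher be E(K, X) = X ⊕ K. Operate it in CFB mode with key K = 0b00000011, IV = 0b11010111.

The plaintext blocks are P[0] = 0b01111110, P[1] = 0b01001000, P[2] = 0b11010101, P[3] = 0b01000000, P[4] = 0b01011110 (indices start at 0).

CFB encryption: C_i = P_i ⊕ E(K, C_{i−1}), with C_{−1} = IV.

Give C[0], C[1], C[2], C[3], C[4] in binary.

C[0] = 0b10101010, C[1] = 0b11100001, C[2] = 0b00110111, C[3] = 0b01110100, C[4] = 0b00101001

C[0]: E(K, 0b11010111) = 0b11010100; 0b01111110 ⊕ 0b11010100 = 0b10101010.
C[1]: E(K, 0b10101010) = 0b10101001; 0b01001000 ⊕ 0b10101001 = 0b11100001.
C[2]: E(K, 0b11100001) = 0b11100010; 0b11010101 ⊕ 0b11100010 = 0b00110111.
C[3]: E(K, 0b00110111) = 0b00110100; 0b01000000 ⊕ 0b00110100 = 0b01110100.
C[4]: E(K, 0b01110100) = 0b01110111; 0b01011110 ⊕ 0b01110111 = 0b00101001.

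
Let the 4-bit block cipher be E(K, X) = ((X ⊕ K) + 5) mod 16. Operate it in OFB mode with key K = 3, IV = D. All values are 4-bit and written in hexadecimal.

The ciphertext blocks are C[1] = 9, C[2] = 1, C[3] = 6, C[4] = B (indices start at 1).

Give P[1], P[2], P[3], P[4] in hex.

OFB decryption: S_i = E(K, S_{i−1}) with S_{0} = IV; P_i = C_i ⊕ S_i.
P[1]: S = E(K, D) = 3; 9 ⊕ 3 = A.
P[2]: S = E(K, 3) = 5; 1 ⊕ 5 = 4.
P[3]: S = E(K, 5) = B; 6 ⊕ B = D.
P[4]: S = E(K, B) = D; B ⊕ D = 6.

P[1] = A, P[2] = 4, P[3] = D, P[4] = 6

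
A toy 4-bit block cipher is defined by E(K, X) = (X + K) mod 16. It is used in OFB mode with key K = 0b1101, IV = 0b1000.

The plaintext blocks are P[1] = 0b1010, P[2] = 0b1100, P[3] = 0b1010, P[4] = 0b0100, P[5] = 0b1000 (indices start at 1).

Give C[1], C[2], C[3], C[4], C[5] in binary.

C[1] = 0b1111, C[2] = 0b1110, C[3] = 0b0101, C[4] = 0b1000, C[5] = 0b0001

OFB encryption: S_i = E(K, S_{i−1}) with S_{0} = IV; C_i = P_i ⊕ S_i.
C[1]: S = E(K, 0b1000) = 0b0101; 0b1010 ⊕ 0b0101 = 0b1111.
C[2]: S = E(K, 0b0101) = 0b0010; 0b1100 ⊕ 0b0010 = 0b1110.
C[3]: S = E(K, 0b0010) = 0b1111; 0b1010 ⊕ 0b1111 = 0b0101.
C[4]: S = E(K, 0b1111) = 0b1100; 0b0100 ⊕ 0b1100 = 0b1000.
C[5]: S = E(K, 0b1100) = 0b1001; 0b1000 ⊕ 0b1001 = 0b0001.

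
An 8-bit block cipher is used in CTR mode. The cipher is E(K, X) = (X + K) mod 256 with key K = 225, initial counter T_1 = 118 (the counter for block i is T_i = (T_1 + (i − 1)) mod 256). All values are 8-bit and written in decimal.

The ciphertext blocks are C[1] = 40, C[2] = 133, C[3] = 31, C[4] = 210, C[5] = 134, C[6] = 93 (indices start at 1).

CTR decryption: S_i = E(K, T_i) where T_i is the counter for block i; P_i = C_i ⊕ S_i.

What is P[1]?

P[1] = 127

P[1]: T = 118, S = E(K, T) = 87; 40 ⊕ 87 = 127.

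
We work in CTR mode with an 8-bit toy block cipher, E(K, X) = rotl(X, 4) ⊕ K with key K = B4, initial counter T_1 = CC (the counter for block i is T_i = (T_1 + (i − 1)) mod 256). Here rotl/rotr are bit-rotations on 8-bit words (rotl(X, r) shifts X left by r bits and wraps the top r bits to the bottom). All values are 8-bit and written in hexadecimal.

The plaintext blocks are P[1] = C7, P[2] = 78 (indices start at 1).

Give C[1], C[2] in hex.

CTR encryption: S_i = E(K, T_i) where T_i is the counter for block i; C_i = P_i ⊕ S_i.
C[1]: T = CC, S = E(K, T) = 78; C7 ⊕ 78 = BF.
C[2]: T = CD, S = E(K, T) = 68; 78 ⊕ 68 = 10.

C[1] = BF, C[2] = 10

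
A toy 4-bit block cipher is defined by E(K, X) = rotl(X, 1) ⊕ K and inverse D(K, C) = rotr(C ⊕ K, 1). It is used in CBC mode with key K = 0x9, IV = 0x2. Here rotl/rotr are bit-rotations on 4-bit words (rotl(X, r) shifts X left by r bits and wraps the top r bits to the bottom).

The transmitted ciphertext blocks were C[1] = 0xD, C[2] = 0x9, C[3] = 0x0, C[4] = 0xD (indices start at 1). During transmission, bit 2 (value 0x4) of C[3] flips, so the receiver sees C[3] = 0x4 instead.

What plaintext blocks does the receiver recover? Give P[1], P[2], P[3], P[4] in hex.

CBC decryption: P_i = D(K, C_i) ⊕ C_{i−1}, with C_{0} = IV.
Only C[3] changed, to 0x4. In CBC, a change in C_i garbles P_i and flips the same bit in P_{i+1}. Decrypting the received ciphertext:
P[1]: D(K, 0xD) = 0x2; 0x2 ⊕ 0x2 = 0x0.
P[2]: D(K, 0x9) = 0x0; 0x0 ⊕ 0xD = 0xD.
P[3]: D(K, 0x4) = 0xE; 0xE ⊕ 0x9 = 0x7.
P[4]: D(K, 0xD) = 0x2; 0x2 ⊕ 0x4 = 0x6.
Blocks that differ from the original plaintext: P[3], P[4].

P[1] = 0x0, P[2] = 0xD, P[3] = 0x7, P[4] = 0x6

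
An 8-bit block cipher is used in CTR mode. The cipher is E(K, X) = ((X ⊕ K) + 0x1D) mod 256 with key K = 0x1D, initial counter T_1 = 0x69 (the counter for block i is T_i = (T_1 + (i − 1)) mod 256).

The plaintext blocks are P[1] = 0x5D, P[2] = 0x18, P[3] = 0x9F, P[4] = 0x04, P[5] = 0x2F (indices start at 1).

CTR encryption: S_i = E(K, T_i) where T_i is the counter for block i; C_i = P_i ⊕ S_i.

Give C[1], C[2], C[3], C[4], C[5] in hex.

C[1]: T = 0x69, S = E(K, T) = 0x91; 0x5D ⊕ 0x91 = 0xCC.
C[2]: T = 0x6A, S = E(K, T) = 0x94; 0x18 ⊕ 0x94 = 0x8C.
C[3]: T = 0x6B, S = E(K, T) = 0x93; 0x9F ⊕ 0x93 = 0x0C.
C[4]: T = 0x6C, S = E(K, T) = 0x8E; 0x04 ⊕ 0x8E = 0x8A.
C[5]: T = 0x6D, S = E(K, T) = 0x8D; 0x2F ⊕ 0x8D = 0xA2.

C[1] = 0xCC, C[2] = 0x8C, C[3] = 0x0C, C[4] = 0x8A, C[5] = 0xA2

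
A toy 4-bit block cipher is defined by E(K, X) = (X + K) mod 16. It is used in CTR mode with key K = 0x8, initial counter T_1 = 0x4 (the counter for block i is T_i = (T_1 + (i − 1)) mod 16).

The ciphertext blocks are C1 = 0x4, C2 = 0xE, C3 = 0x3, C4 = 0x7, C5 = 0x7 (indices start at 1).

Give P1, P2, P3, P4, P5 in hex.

CTR decryption: S_i = E(K, T_i) where T_i is the counter for block i; P_i = C_i ⊕ S_i.
P1: T = 0x4, S = E(K, T) = 0xC; 0x4 ⊕ 0xC = 0x8.
P2: T = 0x5, S = E(K, T) = 0xD; 0xE ⊕ 0xD = 0x3.
P3: T = 0x6, S = E(K, T) = 0xE; 0x3 ⊕ 0xE = 0xD.
P4: T = 0x7, S = E(K, T) = 0xF; 0x7 ⊕ 0xF = 0x8.
P5: T = 0x8, S = E(K, T) = 0x0; 0x7 ⊕ 0x0 = 0x7.

P1 = 0x8, P2 = 0x3, P3 = 0xD, P4 = 0x8, P5 = 0x7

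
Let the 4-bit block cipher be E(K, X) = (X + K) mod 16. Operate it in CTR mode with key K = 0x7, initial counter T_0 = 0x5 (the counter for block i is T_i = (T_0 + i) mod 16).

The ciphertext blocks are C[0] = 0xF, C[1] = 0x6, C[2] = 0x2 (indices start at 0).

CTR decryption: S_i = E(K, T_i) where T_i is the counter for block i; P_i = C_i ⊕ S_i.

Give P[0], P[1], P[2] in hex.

P[0] = 0x3, P[1] = 0xB, P[2] = 0xC

P[0]: T = 0x5, S = E(K, T) = 0xC; 0xF ⊕ 0xC = 0x3.
P[1]: T = 0x6, S = E(K, T) = 0xD; 0x6 ⊕ 0xD = 0xB.
P[2]: T = 0x7, S = E(K, T) = 0xE; 0x2 ⊕ 0xE = 0xC.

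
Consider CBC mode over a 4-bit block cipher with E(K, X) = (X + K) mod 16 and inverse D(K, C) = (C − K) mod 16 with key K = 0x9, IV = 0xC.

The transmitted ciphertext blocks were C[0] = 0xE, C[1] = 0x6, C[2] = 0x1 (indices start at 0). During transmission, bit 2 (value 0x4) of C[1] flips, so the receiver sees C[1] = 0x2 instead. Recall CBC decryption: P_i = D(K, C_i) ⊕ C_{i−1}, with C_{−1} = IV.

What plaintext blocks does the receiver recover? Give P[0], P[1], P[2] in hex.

Only C[1] changed, to 0x2. In CBC, a change in C_i garbles P_i and flips the same bit in P_{i+1}. Decrypting the received ciphertext:
P[0]: D(K, 0xE) = 0x5; 0x5 ⊕ 0xC = 0x9.
P[1]: D(K, 0x2) = 0x9; 0x9 ⊕ 0xE = 0x7.
P[2]: D(K, 0x1) = 0x8; 0x8 ⊕ 0x2 = 0xA.
Blocks that differ from the original plaintext: P[1], P[2].

P[0] = 0x9, P[1] = 0x7, P[2] = 0xA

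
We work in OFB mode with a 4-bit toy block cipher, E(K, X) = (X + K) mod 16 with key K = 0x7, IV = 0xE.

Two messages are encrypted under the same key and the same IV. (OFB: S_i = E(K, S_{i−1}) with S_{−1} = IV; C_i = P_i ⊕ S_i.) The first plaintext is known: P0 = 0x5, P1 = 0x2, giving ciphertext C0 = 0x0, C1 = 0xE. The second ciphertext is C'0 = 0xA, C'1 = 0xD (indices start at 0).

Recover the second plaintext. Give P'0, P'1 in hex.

P'0 = 0xF, P'1 = 0x1

In OFB with a reused IV, both messages share the same keystream S_i, so C_i ⊕ C'_i = P_i ⊕ P'_i and thus P'_i = P_i ⊕ C_i ⊕ C'_i.
P'0: 0x5 ⊕ 0x0 ⊕ 0xA = 0xF.
P'1: 0x2 ⊕ 0xE ⊕ 0xD = 0x1.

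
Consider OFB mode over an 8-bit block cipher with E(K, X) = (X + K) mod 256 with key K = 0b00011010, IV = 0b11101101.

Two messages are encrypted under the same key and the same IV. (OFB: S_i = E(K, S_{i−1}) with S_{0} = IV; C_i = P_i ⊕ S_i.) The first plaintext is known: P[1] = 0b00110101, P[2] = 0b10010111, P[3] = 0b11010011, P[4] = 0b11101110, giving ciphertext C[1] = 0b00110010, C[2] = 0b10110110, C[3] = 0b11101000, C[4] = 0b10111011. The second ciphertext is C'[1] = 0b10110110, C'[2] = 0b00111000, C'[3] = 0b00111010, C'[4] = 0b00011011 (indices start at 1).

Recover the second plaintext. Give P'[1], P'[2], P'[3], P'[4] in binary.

In OFB with a reused IV, both messages share the same keystream S_i, so C_i ⊕ C'_i = P_i ⊕ P'_i and thus P'_i = P_i ⊕ C_i ⊕ C'_i.
P'[1]: 0b00110101 ⊕ 0b00110010 ⊕ 0b10110110 = 0b10110001.
P'[2]: 0b10010111 ⊕ 0b10110110 ⊕ 0b00111000 = 0b00011001.
P'[3]: 0b11010011 ⊕ 0b11101000 ⊕ 0b00111010 = 0b00000001.
P'[4]: 0b11101110 ⊕ 0b10111011 ⊕ 0b00011011 = 0b01001110.

P'[1] = 0b10110001, P'[2] = 0b00011001, P'[3] = 0b00000001, P'[4] = 0b01001110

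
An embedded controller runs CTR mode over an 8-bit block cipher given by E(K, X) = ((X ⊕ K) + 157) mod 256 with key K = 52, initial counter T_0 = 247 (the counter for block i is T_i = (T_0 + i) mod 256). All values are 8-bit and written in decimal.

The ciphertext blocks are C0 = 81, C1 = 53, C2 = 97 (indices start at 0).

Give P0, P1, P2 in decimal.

P0 = 49, P1 = 92, P2 = 11

CTR decryption: S_i = E(K, T_i) where T_i is the counter for block i; P_i = C_i ⊕ S_i.
P0: T = 247, S = E(K, T) = 96; 81 ⊕ 96 = 49.
P1: T = 248, S = E(K, T) = 105; 53 ⊕ 105 = 92.
P2: T = 249, S = E(K, T) = 106; 97 ⊕ 106 = 11.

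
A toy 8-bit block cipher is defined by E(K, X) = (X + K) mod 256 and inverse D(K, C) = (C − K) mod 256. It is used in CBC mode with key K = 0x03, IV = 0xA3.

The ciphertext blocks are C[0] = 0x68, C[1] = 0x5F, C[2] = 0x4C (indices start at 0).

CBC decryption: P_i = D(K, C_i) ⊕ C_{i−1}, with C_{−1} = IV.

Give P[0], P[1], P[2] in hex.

P[0] = 0xC6, P[1] = 0x34, P[2] = 0x16

P[0]: D(K, 0x68) = 0x65; 0x65 ⊕ 0xA3 = 0xC6.
P[1]: D(K, 0x5F) = 0x5C; 0x5C ⊕ 0x68 = 0x34.
P[2]: D(K, 0x4C) = 0x49; 0x49 ⊕ 0x5F = 0x16.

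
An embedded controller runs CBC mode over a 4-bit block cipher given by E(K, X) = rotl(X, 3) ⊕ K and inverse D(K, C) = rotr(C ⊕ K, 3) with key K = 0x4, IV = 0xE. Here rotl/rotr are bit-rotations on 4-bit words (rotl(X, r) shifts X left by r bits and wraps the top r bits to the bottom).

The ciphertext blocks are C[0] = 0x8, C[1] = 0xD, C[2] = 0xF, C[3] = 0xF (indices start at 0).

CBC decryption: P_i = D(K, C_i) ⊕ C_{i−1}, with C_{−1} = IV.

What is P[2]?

P[2] = 0xA

P[2]: D(K, 0xF) = 0x7; 0x7 ⊕ 0xD = 0xA.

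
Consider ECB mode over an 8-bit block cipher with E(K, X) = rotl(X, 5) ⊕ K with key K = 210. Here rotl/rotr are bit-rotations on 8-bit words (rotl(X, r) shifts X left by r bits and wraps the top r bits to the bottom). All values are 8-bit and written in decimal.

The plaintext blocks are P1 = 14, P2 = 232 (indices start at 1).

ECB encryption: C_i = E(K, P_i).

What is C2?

C2: E(K, 232) = 207.

C2 = 207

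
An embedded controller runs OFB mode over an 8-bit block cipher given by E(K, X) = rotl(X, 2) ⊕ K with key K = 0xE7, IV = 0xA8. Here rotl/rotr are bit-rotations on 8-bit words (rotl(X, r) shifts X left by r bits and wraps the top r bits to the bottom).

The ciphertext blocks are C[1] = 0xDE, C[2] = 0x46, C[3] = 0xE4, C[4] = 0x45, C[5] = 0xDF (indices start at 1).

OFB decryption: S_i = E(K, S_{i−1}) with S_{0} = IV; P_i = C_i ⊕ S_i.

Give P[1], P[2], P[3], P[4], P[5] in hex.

P[1] = 0x9B, P[2] = 0xB4, P[3] = 0xC8, P[4] = 0x12, P[5] = 0x65

P[1]: S = E(K, 0xA8) = 0x45; 0xDE ⊕ 0x45 = 0x9B.
P[2]: S = E(K, 0x45) = 0xF2; 0x46 ⊕ 0xF2 = 0xB4.
P[3]: S = E(K, 0xF2) = 0x2C; 0xE4 ⊕ 0x2C = 0xC8.
P[4]: S = E(K, 0x2C) = 0x57; 0x45 ⊕ 0x57 = 0x12.
P[5]: S = E(K, 0x57) = 0xBA; 0xDF ⊕ 0xBA = 0x65.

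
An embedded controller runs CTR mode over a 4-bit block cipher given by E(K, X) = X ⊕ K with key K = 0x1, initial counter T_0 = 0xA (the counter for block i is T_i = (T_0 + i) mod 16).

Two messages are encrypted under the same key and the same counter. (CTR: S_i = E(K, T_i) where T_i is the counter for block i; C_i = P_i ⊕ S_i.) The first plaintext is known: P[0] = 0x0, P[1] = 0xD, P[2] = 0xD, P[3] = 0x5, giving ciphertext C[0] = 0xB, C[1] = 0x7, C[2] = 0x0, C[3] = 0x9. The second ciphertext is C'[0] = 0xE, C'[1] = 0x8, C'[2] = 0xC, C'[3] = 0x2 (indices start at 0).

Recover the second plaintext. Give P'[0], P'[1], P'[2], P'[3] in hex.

P'[0] = 0x5, P'[1] = 0x2, P'[2] = 0x1, P'[3] = 0xE

In CTR with a reused counter, both messages share the same keystream S_i, so C_i ⊕ C'_i = P_i ⊕ P'_i and thus P'_i = P_i ⊕ C_i ⊕ C'_i.
P'[0]: 0x0 ⊕ 0xB ⊕ 0xE = 0x5.
P'[1]: 0xD ⊕ 0x7 ⊕ 0x8 = 0x2.
P'[2]: 0xD ⊕ 0x0 ⊕ 0xC = 0x1.
P'[3]: 0x5 ⊕ 0x9 ⊕ 0x2 = 0xE.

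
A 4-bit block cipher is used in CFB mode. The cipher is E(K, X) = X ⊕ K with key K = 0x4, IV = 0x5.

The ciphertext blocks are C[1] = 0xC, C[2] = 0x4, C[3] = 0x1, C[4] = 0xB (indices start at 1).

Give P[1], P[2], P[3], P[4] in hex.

P[1] = 0xD, P[2] = 0xC, P[3] = 0x1, P[4] = 0xE

CFB decryption: P_i = C_i ⊕ E(K, C_{i−1}), with C_{0} = IV.
P[1]: E(K, 0x5) = 0x1; 0xC ⊕ 0x1 = 0xD.
P[2]: E(K, 0xC) = 0x8; 0x4 ⊕ 0x8 = 0xC.
P[3]: E(K, 0x4) = 0x0; 0x1 ⊕ 0x0 = 0x1.
P[4]: E(K, 0x1) = 0x5; 0xB ⊕ 0x5 = 0xE.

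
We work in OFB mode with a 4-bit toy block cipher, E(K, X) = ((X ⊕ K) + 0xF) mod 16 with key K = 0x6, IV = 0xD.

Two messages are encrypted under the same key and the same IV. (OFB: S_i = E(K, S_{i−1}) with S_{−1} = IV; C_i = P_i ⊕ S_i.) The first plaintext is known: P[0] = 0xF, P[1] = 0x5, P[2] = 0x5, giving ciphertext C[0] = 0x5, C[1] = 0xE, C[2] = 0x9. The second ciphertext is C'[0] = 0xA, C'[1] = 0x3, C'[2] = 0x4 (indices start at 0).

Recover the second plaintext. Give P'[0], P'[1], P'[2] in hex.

P'[0] = 0x0, P'[1] = 0x8, P'[2] = 0x8

In OFB with a reused IV, both messages share the same keystream S_i, so C_i ⊕ C'_i = P_i ⊕ P'_i and thus P'_i = P_i ⊕ C_i ⊕ C'_i.
P'[0]: 0xF ⊕ 0x5 ⊕ 0xA = 0x0.
P'[1]: 0x5 ⊕ 0xE ⊕ 0x3 = 0x8.
P'[2]: 0x5 ⊕ 0x9 ⊕ 0x4 = 0x8.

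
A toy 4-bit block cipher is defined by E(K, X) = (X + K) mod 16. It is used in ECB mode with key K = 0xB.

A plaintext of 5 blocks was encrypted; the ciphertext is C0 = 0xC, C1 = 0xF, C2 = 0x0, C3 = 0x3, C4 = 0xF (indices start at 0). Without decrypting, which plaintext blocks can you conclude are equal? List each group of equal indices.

ECB encrypts each block independently with the same key, so equal ciphertext blocks imply equal plaintext blocks.
C1 = C4 = 0xF, so P1 = P4.

P1 = P4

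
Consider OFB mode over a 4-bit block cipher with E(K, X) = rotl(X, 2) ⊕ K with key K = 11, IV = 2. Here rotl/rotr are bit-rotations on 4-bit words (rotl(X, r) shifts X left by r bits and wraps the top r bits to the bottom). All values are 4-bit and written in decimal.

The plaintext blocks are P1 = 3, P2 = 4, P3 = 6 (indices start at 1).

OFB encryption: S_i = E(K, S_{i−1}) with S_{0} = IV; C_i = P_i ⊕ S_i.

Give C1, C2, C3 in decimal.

C1 = 0, C2 = 3, C3 = 0

C1: S = E(K, 2) = 3; 3 ⊕ 3 = 0.
C2: S = E(K, 3) = 7; 4 ⊕ 7 = 3.
C3: S = E(K, 7) = 6; 6 ⊕ 6 = 0.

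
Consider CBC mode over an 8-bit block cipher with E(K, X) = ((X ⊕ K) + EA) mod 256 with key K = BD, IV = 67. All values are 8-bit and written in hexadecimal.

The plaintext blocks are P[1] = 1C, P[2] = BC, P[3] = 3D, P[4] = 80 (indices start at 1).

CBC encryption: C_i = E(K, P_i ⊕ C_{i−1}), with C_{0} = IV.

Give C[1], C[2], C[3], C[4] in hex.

C[1] = B0, C[2] = 9B, C[3] = 05, C[4] = 22

C[1]: P[1] ⊕ 67 = 7B; E(K, 7B) = B0.
C[2]: P[2] ⊕ B0 = 0C; E(K, 0C) = 9B.
C[3]: P[3] ⊕ 9B = A6; E(K, A6) = 05.
C[4]: P[4] ⊕ 05 = 85; E(K, 85) = 22.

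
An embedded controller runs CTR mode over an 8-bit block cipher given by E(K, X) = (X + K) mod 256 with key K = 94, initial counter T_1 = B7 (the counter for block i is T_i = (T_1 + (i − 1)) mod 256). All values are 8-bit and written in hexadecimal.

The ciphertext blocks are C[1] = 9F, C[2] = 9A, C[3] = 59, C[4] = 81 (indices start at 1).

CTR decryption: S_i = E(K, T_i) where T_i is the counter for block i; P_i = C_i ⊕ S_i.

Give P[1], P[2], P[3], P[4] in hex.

P[1]: T = B7, S = E(K, T) = 4B; 9F ⊕ 4B = D4.
P[2]: T = B8, S = E(K, T) = 4C; 9A ⊕ 4C = D6.
P[3]: T = B9, S = E(K, T) = 4D; 59 ⊕ 4D = 14.
P[4]: T = BA, S = E(K, T) = 4E; 81 ⊕ 4E = CF.

P[1] = D4, P[2] = D6, P[3] = 14, P[4] = CF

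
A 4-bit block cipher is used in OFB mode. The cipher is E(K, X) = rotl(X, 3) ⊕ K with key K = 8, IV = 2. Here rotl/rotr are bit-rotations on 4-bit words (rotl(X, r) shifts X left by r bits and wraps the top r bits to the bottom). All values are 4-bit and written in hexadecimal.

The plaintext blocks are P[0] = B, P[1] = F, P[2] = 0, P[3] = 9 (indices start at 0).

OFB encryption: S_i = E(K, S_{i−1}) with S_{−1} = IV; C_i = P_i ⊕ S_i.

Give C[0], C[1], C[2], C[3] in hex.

C[0]: S = E(K, 2) = 9; B ⊕ 9 = 2.
C[1]: S = E(K, 9) = 4; F ⊕ 4 = B.
C[2]: S = E(K, 4) = A; 0 ⊕ A = A.
C[3]: S = E(K, A) = D; 9 ⊕ D = 4.

C[0] = 2, C[1] = B, C[2] = A, C[3] = 4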